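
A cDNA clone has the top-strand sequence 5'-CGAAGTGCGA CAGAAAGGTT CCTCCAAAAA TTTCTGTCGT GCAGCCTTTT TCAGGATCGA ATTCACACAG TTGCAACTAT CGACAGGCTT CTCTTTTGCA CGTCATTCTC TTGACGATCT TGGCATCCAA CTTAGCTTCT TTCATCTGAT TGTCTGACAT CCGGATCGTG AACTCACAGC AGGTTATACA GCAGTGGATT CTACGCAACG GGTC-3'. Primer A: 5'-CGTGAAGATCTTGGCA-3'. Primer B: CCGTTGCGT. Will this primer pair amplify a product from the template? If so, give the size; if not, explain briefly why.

Primer A (CGTGAAGATCTTGGCA) does not match the top strand, and its reverse complement TGCCAAGATCTTCACG does not match either.
With no annealing site for primer A, no amplification occurs.

No product — primer A has no binding site in the template.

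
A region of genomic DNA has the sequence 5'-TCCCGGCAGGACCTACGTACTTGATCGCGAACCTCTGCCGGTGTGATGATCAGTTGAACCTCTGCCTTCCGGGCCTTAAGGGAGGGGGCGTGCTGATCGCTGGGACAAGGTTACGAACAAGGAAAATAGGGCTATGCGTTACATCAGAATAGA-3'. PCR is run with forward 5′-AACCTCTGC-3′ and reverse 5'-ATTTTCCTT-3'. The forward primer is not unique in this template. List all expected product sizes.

98 bp, 71 bp

The forward primer AACCTCTGC matches the top strand at positions 30–38, 57–65.
The reverse primer's reverse complement is AAGGAAAAT, matching at positions 119–127.
Each forward site pairs with the reverse site to give a product ending at position 127: sizes 98, 71 bp.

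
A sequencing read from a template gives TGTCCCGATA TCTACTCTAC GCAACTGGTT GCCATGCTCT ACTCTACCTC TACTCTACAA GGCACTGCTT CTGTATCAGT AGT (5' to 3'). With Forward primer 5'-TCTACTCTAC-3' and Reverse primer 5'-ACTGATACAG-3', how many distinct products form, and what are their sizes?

The forward primer TCTACTCTAC matches the top strand at positions 11–20, 38–47, 49–58.
The reverse primer's reverse complement is CTGTATCAGT, matching at positions 71–80.
Each forward site pairs with the reverse site to give a product ending at position 80: sizes 70, 43, 32 bp.

Three products: 70 bp, 43 bp, 32 bp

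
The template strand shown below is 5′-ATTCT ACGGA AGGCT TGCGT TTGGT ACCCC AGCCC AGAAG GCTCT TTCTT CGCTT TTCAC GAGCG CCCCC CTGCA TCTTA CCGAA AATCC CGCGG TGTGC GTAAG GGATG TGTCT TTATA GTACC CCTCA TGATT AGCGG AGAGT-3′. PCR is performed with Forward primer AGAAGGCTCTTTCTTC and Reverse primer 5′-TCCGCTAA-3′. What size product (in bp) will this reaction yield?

106 bp

Forward primer AGAAGGCTCTTTCTTC is found on the top strand at positions 36–51.
Taking the reverse complement of TCCGCTAA gives TTAGCGGA, found at positions 134–141 on the template; the primer anneals here to the top strand with its 3' end pointing upstream.
Product length = (reverse-primer end) − (forward-primer start) + 1 = 141 − 36 + 1 = 106 bp.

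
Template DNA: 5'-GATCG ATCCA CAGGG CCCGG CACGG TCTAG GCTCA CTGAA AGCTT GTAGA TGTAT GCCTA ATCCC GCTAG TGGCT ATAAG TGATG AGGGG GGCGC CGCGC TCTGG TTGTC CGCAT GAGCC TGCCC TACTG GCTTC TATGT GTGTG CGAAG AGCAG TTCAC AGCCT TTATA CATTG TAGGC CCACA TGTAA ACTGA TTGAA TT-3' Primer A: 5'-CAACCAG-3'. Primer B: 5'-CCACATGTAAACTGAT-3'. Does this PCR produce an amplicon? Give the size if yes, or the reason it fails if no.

Primer A (CAACCAG) has reverse complement CTGGTTG, which matches the top strand at positions 102–108; primer A anneals to the top strand there with its 3' end pointing upstream toward position 102.
Primer B (CCACATGTAAACTGAT) matches the top strand directly at positions 181–196; it anneals to the bottom strand with its 3' end pointing downstream toward position 196.
The 3' ends diverge (primer A extends toward position 1, primer B toward position 202), so the primers never converge on a shared product.

No product — the primers' 3' ends point away from each other.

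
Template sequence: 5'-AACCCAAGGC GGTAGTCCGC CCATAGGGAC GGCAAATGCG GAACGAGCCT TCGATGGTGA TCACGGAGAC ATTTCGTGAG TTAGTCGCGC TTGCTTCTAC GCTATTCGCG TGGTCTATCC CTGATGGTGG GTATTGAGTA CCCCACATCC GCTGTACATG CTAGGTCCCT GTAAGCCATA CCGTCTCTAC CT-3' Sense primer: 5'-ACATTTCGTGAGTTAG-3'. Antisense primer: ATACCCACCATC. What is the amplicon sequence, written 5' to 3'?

Forward primer ACATTTCGTGAGTTAG is found on the top strand at positions 69–84.
Reverse complement of the reverse primer: GATGGTGGGTAT. This occurs on the top strand at positions 123–134.
The product is the template from position 69 through 134 (66 bp).

5'-ACATTTCGTGAGTTAGTCGCGCTTGCTTCTACGCTATTCGCGTGGTCTATCCCTGATGGTGGGTAT-3'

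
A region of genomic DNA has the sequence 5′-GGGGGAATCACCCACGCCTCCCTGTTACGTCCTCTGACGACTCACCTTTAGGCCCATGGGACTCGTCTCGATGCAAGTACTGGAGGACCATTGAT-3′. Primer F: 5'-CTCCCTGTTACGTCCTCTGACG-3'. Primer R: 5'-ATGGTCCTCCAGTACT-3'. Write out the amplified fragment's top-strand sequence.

5'-CTCCCTGTTACGTCCTCTGACGACTCACCTTTAGGCCCATGGGACTCGTCTCGATGCAAGTACTGGAGGACCAT-3'

The forward primer matches the template at positions 18–39.
The reverse primer's reverse complement is AGTACTGGAGGACCAT, which matches the template at positions 76–91.
The product is the template from position 18 through 91 (74 bp).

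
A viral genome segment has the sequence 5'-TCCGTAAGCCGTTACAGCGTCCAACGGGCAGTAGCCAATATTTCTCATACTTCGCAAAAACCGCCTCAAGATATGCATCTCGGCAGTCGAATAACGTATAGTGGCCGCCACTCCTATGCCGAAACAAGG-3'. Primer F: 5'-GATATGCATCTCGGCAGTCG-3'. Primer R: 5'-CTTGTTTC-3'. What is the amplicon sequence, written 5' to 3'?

Forward primer GATATGCATCTCGGCAGTCG is found on the top strand at positions 70–89.
Taking the reverse complement of CTTGTTTC gives GAAACAAG, found at positions 121–128 on the template; the primer anneals here to the top strand with its 3' end pointing upstream.
The product is the template from position 70 through 128 (59 bp).

5'-GATATGCATCTCGGCAGTCGAATAACGTATAGTGGCCGCCACTCCTATGCCGAAACAAG-3'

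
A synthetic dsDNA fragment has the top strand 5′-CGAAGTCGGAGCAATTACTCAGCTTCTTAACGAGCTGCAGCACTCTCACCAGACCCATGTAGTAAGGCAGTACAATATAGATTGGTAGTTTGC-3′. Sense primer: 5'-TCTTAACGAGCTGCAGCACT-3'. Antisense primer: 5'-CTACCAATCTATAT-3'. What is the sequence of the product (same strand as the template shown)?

Forward primer TCTTAACGAGCTGCAGCACT is found on the top strand at positions 25–44.
The reverse primer's reverse complement is ATATAGATTGGTAG, which matches the template at positions 75–88.
The product is the template from position 25 through 88 (64 bp).

5'-TCTTAACGAGCTGCAGCACTCTCACCAGACCCATGTAGTAAGGCAGTACAATATAGATTGGTAG-3'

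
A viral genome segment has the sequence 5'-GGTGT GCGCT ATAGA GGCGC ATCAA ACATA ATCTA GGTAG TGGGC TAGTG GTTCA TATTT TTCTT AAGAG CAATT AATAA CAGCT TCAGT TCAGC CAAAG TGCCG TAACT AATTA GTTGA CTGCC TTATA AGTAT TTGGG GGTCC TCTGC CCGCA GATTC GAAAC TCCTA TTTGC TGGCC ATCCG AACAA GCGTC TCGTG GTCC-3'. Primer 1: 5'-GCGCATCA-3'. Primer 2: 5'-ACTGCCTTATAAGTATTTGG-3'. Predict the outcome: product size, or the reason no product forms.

No product — both primers anneal to the same strand and extend in the same direction.

Primer 1 (GCGCATCA) matches the top strand at positions 17–24 (3' end points downstream).
Primer 2 (ACTGCCTTATAAGTATTTGG) also matches the top strand directly, at positions 120–139 — its reverse complement CCAAATACTTATAAGGCAGT is not present.
Both primers anneal to the bottom strand with 3' ends pointing the same way, so neither can prime synthesis back toward the other.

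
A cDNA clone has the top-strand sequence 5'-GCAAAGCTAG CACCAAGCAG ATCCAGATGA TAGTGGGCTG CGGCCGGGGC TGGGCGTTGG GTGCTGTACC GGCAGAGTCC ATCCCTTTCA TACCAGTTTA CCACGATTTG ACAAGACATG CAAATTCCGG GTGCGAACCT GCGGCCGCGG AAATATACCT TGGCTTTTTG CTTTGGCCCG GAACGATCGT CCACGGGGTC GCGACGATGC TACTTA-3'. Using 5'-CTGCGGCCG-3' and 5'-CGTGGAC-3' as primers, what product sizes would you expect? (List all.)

158 bp, 57 bp

The forward primer CTGCGGCCG matches the top strand at positions 38–46, 139–147.
The reverse primer's reverse complement is GTCCACG, matching at positions 189–195.
Each forward site pairs with the reverse site to give a product ending at position 195: sizes 158, 57 bp.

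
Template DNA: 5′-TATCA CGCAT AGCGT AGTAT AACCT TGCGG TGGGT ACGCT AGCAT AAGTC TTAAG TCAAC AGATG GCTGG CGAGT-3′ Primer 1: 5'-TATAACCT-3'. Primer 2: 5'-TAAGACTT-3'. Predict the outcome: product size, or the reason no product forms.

Primer 1 (TATAACCT) matches the top strand at positions 18–25; it acts as a forward primer.
Primer 2's reverse complement is AAGTCTTA, matching the top strand at positions 46–53; it acts as a reverse primer.
The 3' ends face each other across positions 18–53, giving a 36 bp product.

Yes — a 36 bp product.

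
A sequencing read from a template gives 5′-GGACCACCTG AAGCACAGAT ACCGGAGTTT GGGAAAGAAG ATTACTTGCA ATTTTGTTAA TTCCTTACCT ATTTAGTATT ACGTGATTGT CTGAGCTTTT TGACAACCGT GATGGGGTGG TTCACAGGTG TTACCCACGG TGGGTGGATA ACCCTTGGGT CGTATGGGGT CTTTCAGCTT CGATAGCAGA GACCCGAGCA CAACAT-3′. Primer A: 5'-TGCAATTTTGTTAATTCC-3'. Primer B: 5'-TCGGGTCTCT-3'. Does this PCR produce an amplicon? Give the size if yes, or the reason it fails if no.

Yes — a 151 bp product.

Primer A (TGCAATTTTGTTAATTCC) matches the top strand at positions 47–64; it acts as a forward primer.
Primer B's reverse complement is AGAGACCCGA, matching the top strand at positions 188–197; it acts as a reverse primer.
The 3' ends face each other across positions 47–197, giving a 151 bp product.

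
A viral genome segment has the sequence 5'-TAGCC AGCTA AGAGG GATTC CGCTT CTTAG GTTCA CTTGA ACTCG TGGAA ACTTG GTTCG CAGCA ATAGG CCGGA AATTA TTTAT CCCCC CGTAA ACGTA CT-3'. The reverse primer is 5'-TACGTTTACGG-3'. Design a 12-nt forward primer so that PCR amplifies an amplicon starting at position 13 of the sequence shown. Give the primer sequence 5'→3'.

5'-AGGGATTCCGCT-3'

The reverse primer's reverse complement CCGTAAACGTA matches the template at positions 90–100; the product starts at position 13.
The forward primer is identical to the top strand over positions 13–24: AGGGATTCCGCT.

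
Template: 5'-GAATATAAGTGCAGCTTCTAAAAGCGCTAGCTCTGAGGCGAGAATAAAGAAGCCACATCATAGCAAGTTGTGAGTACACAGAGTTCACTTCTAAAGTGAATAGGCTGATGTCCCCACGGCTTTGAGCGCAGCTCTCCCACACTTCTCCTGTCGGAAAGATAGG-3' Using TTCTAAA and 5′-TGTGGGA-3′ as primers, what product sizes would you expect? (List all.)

126 bp, 53 bp

The forward primer TTCTAAA matches the top strand at positions 16–22, 89–95.
The reverse primer's reverse complement is TCCCACA, matching at positions 135–141.
Each forward site pairs with the reverse site to give a product ending at position 141: sizes 126, 53 bp.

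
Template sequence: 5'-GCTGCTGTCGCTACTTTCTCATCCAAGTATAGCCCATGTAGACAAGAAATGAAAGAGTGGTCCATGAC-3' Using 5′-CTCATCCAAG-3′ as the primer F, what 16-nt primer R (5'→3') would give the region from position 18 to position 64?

The product's 3' end on the top strand is position 64.
The reverse primer anneals to the top strand over positions 49–64, i.e. to ATGAAAGAGTGGTCCA.
Its sequence written 5'→3' is the reverse complement: TGGACCACTCTTTCAT.

5'-TGGACCACTCTTTCAT-3'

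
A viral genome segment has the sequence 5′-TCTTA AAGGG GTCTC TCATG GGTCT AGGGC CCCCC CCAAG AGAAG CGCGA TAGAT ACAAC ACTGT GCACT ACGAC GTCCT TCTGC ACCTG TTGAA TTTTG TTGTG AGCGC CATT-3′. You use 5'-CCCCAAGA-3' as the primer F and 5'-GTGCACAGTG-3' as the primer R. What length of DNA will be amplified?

Scanning the template, CCCCAAGA occurs at positions 34–41; this primer anneals to the bottom strand there with its 3' end pointing downstream.
Taking the reverse complement of GTGCACAGTG gives CACTGTGCAC, found at positions 60–69 on the template; the primer anneals here to the top strand with its 3' end pointing upstream.
Product length = (reverse-primer end) − (forward-primer start) + 1 = 69 − 34 + 1 = 36 bp.

36 bp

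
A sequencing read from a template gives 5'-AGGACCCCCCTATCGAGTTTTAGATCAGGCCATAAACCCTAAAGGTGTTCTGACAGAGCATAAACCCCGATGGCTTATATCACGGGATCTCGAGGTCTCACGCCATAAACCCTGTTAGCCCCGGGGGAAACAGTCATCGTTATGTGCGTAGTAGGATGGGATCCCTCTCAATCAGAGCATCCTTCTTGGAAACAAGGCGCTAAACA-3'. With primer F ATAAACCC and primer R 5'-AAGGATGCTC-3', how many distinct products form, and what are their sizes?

Three products: 153 bp, 125 bp, 80 bp

The forward primer ATAAACCC matches the top strand at positions 32–39, 60–67, 105–112.
The reverse primer's reverse complement is GAGCATCCTT, matching at positions 175–184.
Each forward site pairs with the reverse site to give a product ending at position 184: sizes 153, 125, 80 bp.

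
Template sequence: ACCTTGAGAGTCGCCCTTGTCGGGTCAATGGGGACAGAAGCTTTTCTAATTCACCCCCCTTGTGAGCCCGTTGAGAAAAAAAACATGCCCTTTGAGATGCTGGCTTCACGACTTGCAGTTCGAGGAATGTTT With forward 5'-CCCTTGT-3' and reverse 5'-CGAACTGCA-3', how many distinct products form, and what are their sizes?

Two products: 109 bp, 66 bp

The forward primer CCCTTGT matches the top strand at positions 14–20, 57–63.
The reverse primer's reverse complement is TGCAGTTCG, matching at positions 114–122.
Each forward site pairs with the reverse site to give a product ending at position 122: sizes 109, 66 bp.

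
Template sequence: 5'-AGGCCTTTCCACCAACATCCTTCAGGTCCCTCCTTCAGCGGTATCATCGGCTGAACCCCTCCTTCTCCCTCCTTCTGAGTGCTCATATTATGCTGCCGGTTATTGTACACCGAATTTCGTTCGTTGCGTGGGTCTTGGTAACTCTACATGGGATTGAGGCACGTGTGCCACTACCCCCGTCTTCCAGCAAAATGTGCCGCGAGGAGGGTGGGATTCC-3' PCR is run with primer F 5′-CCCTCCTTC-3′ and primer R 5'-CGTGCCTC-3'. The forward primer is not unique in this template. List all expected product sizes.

136 bp, 107 bp, 97 bp

The forward primer CCCTCCTTC matches the top strand at positions 28–36, 57–65, 67–75.
The reverse primer's reverse complement is GAGGCACG, matching at positions 156–163.
Each forward site pairs with the reverse site to give a product ending at position 163: sizes 136, 107, 97 bp.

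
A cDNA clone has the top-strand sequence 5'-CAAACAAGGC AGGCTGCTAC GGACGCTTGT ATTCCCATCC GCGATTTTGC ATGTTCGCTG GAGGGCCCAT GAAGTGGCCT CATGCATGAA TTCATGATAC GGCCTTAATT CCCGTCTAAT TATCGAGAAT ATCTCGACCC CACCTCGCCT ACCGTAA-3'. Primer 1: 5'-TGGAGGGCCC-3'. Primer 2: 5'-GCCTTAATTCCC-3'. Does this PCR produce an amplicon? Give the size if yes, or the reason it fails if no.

Primer 1 (TGGAGGGCCC) matches the top strand at positions 59–68 (3' end points downstream).
Primer 2 (GCCTTAATTCCC) also matches the top strand directly, at positions 102–113 — its reverse complement GGGAATTAAGGC is not present.
Both primers anneal to the bottom strand with 3' ends pointing the same way, so neither can prime synthesis back toward the other.

No product — both primers anneal to the same strand and extend in the same direction.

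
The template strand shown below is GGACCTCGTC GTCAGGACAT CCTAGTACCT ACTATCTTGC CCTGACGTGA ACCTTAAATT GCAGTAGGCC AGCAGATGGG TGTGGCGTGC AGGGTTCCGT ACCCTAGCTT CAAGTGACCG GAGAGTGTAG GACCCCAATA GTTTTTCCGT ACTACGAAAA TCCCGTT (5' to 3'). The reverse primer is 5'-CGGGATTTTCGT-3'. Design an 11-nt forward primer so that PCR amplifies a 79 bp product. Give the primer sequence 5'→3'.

The reverse primer's reverse complement ACGAAAATCCCG matches the template at positions 154–165, so the product ends at position 165.
A 79 bp product then starts at position 165 − 79 + 1 = 87.
The forward primer is identical to the top strand there: GTGCAGGGTTC.

5'-GTGCAGGGTTC-3'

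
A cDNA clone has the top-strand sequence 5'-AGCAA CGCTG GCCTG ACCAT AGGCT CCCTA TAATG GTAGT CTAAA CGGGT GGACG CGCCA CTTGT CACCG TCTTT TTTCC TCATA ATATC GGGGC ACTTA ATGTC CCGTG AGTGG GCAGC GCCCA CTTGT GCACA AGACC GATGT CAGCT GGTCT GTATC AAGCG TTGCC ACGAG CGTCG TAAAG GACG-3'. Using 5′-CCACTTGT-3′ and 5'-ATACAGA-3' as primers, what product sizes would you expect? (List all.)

The forward primer CCACTTGT matches the top strand at positions 58–65, 123–130.
The reverse primer's reverse complement is TCTGTAT, matching at positions 153–159.
Each forward site pairs with the reverse site to give a product ending at position 159: sizes 102, 37 bp.

102 bp, 37 bp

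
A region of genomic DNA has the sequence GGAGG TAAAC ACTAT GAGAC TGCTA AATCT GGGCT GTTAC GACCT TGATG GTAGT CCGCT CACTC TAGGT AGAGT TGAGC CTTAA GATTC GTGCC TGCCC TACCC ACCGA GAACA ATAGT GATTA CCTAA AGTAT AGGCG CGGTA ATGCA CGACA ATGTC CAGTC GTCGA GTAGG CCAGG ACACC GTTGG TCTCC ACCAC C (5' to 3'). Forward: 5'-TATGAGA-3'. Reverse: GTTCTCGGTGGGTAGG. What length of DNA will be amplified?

102 bp

The forward primer matches the template at positions 13–19.
Reverse complement of the reverse primer: CCTACCCACCGAGAAC. This occurs on the top strand at positions 99–114.
Amplicon spans positions 13–114: 102 bp.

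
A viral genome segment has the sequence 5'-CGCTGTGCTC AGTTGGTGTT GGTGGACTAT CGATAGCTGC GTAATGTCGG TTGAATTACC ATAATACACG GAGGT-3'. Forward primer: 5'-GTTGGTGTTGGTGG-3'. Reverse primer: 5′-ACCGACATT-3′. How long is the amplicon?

The forward primer matches the template at positions 12–25.
Taking the reverse complement of ACCGACATT gives AATGTCGGT, found at positions 43–51 on the template; the primer anneals here to the top strand with its 3' end pointing upstream.
Amplicon spans positions 12–51: 40 bp.

40 bp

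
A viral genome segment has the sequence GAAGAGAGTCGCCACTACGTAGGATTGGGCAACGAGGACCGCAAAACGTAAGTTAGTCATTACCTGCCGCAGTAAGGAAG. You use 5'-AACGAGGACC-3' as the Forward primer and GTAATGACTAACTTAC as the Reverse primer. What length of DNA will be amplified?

33 bp

Scanning the template, AACGAGGACC occurs at positions 31–40; this primer anneals to the bottom strand there with its 3' end pointing downstream.
The reverse primer's reverse complement is GTAAGTTAGTCATTAC, which matches the template at positions 48–63.
The product runs from position 31 to position 63, so its length is 63 − 31 + 1 = 33 bp.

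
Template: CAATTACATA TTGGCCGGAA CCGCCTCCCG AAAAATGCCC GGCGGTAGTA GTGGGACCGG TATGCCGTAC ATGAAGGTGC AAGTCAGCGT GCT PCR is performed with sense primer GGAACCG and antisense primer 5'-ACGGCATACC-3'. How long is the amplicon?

Scanning the template, GGAACCG occurs at positions 17–23; this primer anneals to the bottom strand there with its 3' end pointing downstream.
Reverse complement of the reverse primer: GGTATGCCGT. This occurs on the top strand at positions 59–68.
Amplicon spans positions 17–68: 52 bp.

52 bp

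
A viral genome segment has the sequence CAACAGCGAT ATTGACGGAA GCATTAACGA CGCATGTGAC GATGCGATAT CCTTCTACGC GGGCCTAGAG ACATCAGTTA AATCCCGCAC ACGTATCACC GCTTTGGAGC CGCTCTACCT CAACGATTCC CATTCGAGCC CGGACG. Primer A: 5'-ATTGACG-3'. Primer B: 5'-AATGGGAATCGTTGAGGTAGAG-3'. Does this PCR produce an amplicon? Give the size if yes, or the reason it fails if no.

Primer A (ATTGACG) matches the top strand at positions 11–17; it acts as a forward primer.
Primer B's reverse complement is CTCTACCTCAACGATTCCCATT, matching the top strand at positions 113–134; it acts as a reverse primer.
The 3' ends face each other across positions 11–134, giving a 124 bp product.

Yes — a 124 bp product.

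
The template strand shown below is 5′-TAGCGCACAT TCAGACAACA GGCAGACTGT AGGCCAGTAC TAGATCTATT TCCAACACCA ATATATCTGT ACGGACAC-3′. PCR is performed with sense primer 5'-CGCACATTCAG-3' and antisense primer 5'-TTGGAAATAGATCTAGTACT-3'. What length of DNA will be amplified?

52 bp

Forward primer CGCACATTCAG is found on the top strand at positions 4–14.
Taking the reverse complement of TTGGAAATAGATCTAGTACT gives AGTACTAGATCTATTTCCAA, found at positions 36–55 on the template; the primer anneals here to the top strand with its 3' end pointing upstream.
Product length = (reverse-primer end) − (forward-primer start) + 1 = 55 − 4 + 1 = 52 bp.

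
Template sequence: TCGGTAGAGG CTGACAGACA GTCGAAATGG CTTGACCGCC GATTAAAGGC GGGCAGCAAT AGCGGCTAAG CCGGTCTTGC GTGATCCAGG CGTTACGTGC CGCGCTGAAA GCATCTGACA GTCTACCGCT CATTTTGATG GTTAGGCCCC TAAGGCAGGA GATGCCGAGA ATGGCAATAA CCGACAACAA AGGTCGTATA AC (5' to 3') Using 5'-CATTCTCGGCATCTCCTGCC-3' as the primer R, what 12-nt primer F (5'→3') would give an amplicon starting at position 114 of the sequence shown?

The reverse primer's reverse complement GGCAGGAGATGCCGAGAATG matches the template at positions 154–173; the product starts at position 114.
The forward primer is identical to the top strand over positions 114–125: TCTGACAGTCTA.

5'-TCTGACAGTCTA-3'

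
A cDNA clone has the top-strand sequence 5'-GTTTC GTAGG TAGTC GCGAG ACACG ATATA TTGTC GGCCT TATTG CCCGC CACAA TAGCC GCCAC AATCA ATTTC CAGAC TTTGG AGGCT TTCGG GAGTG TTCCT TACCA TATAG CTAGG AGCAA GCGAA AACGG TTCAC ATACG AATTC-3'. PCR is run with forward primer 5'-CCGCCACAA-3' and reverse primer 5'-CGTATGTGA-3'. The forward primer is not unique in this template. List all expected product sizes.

The forward primer CCGCCACAA matches the top strand at positions 47–55, 59–67.
The reverse primer's reverse complement is TCACATACG, matching at positions 137–145.
Each forward site pairs with the reverse site to give a product ending at position 145: sizes 99, 87 bp.

99 bp, 87 bp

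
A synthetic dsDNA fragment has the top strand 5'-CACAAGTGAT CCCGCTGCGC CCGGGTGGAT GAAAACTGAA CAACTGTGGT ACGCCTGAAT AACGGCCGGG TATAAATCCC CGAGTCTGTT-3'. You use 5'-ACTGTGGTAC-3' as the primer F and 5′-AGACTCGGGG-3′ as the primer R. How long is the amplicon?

Scanning the template, ACTGTGGTAC occurs at positions 43–52; this primer anneals to the bottom strand there with its 3' end pointing downstream.
The reverse primer's reverse complement is CCCCGAGTCT, which matches the template at positions 78–87.
Amplicon spans positions 43–87: 45 bp.

45 bp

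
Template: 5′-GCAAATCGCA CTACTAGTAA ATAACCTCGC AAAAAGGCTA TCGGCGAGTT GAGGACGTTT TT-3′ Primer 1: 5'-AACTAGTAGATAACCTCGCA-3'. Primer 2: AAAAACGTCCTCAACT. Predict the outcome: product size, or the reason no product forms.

No product — primer 1 has no binding site in the template.

Primer 1 (AACTAGTAGATAACCTCGCA) does not match the top strand, and its reverse complement TGCGAGGTTATCTACTAGTT does not match either.
With no annealing site for primer 1, no amplification occurs.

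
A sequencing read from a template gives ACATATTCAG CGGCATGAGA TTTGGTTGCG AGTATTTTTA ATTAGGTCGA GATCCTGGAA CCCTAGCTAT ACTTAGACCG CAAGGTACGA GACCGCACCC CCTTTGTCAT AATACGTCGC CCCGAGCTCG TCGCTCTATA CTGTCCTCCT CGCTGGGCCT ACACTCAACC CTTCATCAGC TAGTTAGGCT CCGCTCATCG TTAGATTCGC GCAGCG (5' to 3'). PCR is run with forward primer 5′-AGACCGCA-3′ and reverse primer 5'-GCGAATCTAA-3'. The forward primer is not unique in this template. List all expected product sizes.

The forward primer AGACCGCA matches the top strand at positions 75–82, 90–97.
The reverse primer's reverse complement is TTAGATTCGC, matching at positions 201–210.
Each forward site pairs with the reverse site to give a product ending at position 210: sizes 136, 121 bp.

136 bp, 121 bp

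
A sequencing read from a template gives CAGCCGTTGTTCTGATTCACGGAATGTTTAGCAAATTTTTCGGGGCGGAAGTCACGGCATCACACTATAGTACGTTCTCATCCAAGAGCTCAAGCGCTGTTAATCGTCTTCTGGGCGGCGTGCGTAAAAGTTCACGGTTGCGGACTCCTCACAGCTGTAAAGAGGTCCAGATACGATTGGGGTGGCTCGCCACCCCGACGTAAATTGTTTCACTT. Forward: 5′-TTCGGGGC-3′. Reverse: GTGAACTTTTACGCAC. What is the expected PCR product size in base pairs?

97 bp

Forward primer TTCGGGGC is found on the top strand at positions 39–46.
The reverse primer's reverse complement is GTGCGTAAAAGTTCAC, which matches the template at positions 120–135.
The product runs from position 39 to position 135, so its length is 135 − 39 + 1 = 97 bp.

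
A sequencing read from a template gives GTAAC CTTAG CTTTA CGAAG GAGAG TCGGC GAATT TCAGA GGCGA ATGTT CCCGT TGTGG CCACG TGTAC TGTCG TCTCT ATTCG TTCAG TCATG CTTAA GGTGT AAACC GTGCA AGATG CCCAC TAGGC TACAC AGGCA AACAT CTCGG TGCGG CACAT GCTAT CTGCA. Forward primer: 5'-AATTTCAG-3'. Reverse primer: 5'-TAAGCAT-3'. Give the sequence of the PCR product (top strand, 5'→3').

Scanning the template, AATTTCAG occurs at positions 32–39; this primer anneals to the bottom strand there with its 3' end pointing downstream.
The reverse primer's reverse complement is ATGCTTA, which matches the template at positions 93–99.
The product is the template from position 32 through 99 (68 bp).

5'-AATTTCAGAGGCGAATGTTCCCGTTGTGGCCACGTGTACTGTCGTCTCTATTCGTTCAGTCATGCTTA-3'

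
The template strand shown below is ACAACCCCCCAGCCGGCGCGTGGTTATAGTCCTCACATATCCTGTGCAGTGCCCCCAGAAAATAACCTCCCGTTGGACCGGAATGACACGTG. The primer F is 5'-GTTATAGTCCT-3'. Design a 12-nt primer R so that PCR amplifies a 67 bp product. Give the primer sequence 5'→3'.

The forward primer binds at positions 23–33, so a 67 bp product ends at position 23 + 67 − 1 = 89.
The reverse primer anneals to the top strand over positions 78–89, i.e. to CCGGAATGACAC.
Its sequence written 5'→3' is the reverse complement: GTGTCATTCCGG.

5'-GTGTCATTCCGG-3'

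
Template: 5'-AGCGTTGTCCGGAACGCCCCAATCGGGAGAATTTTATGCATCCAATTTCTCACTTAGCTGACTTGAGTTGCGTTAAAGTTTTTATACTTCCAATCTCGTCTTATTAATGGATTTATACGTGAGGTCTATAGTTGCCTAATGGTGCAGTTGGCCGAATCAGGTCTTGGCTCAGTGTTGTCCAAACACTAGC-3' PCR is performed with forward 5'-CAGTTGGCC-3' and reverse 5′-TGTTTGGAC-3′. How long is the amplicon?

Scanning the template, CAGTTGGCC occurs at positions 145–153; this primer anneals to the bottom strand there with its 3' end pointing downstream.
Reverse complement of the reverse primer: GTCCAAACA. This occurs on the top strand at positions 177–185.
The product runs from position 145 to position 185, so its length is 185 − 145 + 1 = 41 bp.

41 bp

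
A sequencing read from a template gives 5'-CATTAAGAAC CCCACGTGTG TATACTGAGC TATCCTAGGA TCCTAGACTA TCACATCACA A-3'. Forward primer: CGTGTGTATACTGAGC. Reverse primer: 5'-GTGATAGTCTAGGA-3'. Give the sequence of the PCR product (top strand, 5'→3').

5'-CGTGTGTATACTGAGCTATCCTAGGATCCTAGACTATCAC-3'

Forward primer CGTGTGTATACTGAGC is found on the top strand at positions 15–30.
The reverse primer's reverse complement is TCCTAGACTATCAC, which matches the template at positions 41–54.
The product is the template from position 15 through 54 (40 bp).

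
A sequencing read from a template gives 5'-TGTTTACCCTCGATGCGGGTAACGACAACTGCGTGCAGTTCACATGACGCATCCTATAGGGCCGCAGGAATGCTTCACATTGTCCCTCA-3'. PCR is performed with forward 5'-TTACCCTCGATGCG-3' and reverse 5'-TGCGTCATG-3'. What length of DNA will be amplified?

Scanning the template, TTACCCTCGATGCG occurs at positions 4–17; this primer anneals to the bottom strand there with its 3' end pointing downstream.
Taking the reverse complement of TGCGTCATG gives CATGACGCA, found at positions 43–51 on the template; the primer anneals here to the top strand with its 3' end pointing upstream.
Product length = (reverse-primer end) − (forward-primer start) + 1 = 51 − 4 + 1 = 48 bp.

48 bp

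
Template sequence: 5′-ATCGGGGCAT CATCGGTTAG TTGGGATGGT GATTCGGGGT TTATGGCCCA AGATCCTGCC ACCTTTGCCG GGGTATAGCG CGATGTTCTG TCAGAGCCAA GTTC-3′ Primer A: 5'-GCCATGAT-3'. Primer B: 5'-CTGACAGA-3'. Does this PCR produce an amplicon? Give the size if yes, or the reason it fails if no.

No product — primer A has no binding site in the template.

Primer A (GCCATGAT) does not match the top strand, and its reverse complement ATCATGGC does not match either.
With no annealing site for primer A, no amplification occurs.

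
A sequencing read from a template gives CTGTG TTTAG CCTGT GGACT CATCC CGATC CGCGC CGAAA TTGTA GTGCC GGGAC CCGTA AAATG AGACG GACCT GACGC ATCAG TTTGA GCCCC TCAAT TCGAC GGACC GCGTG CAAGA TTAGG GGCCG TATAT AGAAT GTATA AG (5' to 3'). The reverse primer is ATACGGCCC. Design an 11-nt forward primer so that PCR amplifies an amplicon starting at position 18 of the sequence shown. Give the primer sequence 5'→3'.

The reverse primer's reverse complement GGGCCGTAT matches the template at positions 125–133; the product starts at position 18.
The forward primer is identical to the top strand over positions 18–28: ACTCATCCCGA.

5'-ACTCATCCCGA-3'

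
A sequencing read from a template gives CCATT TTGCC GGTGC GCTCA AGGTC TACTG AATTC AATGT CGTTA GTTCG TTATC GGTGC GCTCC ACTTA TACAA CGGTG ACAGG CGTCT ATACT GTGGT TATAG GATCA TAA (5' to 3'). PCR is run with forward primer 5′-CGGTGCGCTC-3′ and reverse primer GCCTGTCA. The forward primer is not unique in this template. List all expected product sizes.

The forward primer CGGTGCGCTC matches the top strand at positions 10–19, 55–64.
The reverse primer's reverse complement is TGACAGGC, matching at positions 79–86.
Each forward site pairs with the reverse site to give a product ending at position 86: sizes 77, 32 bp.

77 bp, 32 bp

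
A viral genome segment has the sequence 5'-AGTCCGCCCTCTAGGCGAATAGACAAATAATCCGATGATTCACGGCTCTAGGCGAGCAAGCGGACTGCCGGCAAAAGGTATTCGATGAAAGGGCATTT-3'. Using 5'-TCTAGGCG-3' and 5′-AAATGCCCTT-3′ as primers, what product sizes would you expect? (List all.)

The forward primer TCTAGGCG matches the top strand at positions 10–17, 47–54.
The reverse primer's reverse complement is AAGGGCATTT, matching at positions 89–98.
Each forward site pairs with the reverse site to give a product ending at position 98: sizes 89, 52 bp.

89 bp, 52 bp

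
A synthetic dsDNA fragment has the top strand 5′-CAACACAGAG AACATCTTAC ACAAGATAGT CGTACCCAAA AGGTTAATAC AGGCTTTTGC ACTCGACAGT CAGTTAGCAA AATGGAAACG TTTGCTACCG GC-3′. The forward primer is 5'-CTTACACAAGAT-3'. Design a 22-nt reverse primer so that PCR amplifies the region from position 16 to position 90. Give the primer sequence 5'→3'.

The product's 3' end on the top strand is position 90.
The reverse primer anneals to the top strand over positions 69–90, i.e. to GTCAGTTAGCAAAATGGAAACG.
Its sequence written 5'→3' is the reverse complement: CGTTTCCATTTTGCTAACTGAC.

5'-CGTTTCCATTTTGCTAACTGAC-3'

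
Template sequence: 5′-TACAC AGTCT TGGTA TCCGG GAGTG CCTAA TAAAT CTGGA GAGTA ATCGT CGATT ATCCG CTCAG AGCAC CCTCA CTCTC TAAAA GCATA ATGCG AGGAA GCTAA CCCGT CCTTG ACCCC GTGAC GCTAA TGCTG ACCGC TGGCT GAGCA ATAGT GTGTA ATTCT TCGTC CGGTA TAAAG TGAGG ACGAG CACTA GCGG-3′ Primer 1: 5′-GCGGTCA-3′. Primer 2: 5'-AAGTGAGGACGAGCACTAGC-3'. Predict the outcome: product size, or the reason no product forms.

No product — the primers' 3' ends point away from each other.

Primer 1 (GCGGTCA) has reverse complement TGACCGC, which matches the top strand at positions 134–140; primer 1 anneals to the top strand there with its 3' end pointing upstream toward position 134.
Primer 2 (AAGTGAGGACGAGCACTAGC) matches the top strand directly at positions 178–197; it anneals to the bottom strand with its 3' end pointing downstream toward position 197.
The 3' ends diverge (primer 1 extends toward position 1, primer 2 toward position 199), so the primers never converge on a shared product.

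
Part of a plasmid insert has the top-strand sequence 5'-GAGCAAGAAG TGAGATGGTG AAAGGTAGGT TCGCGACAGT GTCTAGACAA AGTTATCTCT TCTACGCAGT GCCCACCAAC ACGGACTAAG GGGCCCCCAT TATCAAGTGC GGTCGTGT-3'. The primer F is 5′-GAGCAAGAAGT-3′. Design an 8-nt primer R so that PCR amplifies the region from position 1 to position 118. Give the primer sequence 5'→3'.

5'-ACACGACC-3'

The product's 3' end on the top strand is position 118.
The reverse primer anneals to the top strand over positions 111–118, i.e. to GGTCGTGT.
Its sequence written 5'→3' is the reverse complement: ACACGACC.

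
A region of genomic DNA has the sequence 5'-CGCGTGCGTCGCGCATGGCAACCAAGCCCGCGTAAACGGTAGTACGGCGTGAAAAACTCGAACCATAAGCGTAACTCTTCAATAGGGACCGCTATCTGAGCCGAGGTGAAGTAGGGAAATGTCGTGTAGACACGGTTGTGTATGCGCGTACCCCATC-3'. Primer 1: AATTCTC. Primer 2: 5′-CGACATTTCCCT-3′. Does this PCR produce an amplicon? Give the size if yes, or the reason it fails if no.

Primer 1 (AATTCTC) does not match the top strand, and its reverse complement GAGAATT does not match either.
With no annealing site for primer 1, no amplification occurs.

No product — primer 1 has no binding site in the template.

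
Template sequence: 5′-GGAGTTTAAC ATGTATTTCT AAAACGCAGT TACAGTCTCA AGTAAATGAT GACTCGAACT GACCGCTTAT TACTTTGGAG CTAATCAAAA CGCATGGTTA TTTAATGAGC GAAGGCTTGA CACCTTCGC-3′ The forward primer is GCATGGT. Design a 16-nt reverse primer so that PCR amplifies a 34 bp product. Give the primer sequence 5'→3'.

The forward primer binds at positions 92–98, so a 34 bp product ends at position 92 + 34 − 1 = 125.
The reverse primer anneals to the top strand over positions 110–125, i.e. to CGAAGGCTTGACACCT.
Its sequence written 5'→3' is the reverse complement: AGGTGTCAAGCCTTCG.

5'-AGGTGTCAAGCCTTCG-3'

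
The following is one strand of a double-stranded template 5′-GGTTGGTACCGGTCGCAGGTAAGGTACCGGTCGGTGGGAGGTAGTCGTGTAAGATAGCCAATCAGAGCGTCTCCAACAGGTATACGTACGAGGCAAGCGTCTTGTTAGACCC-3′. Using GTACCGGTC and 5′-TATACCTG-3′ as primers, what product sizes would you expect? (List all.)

79 bp, 61 bp

The forward primer GTACCGGTC matches the top strand at positions 6–14, 24–32.
The reverse primer's reverse complement is CAGGTATA, matching at positions 77–84.
Each forward site pairs with the reverse site to give a product ending at position 84: sizes 79, 61 bp.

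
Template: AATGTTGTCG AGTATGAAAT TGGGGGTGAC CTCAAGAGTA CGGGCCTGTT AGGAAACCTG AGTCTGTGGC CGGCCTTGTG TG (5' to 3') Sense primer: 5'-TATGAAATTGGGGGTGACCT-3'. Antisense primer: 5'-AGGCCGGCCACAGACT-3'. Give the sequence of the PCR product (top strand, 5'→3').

Scanning the template, TATGAAATTGGGGGTGACCT occurs at positions 13–32; this primer anneals to the bottom strand there with its 3' end pointing downstream.
Taking the reverse complement of AGGCCGGCCACAGACT gives AGTCTGTGGCCGGCCT, found at positions 61–76 on the template; the primer anneals here to the top strand with its 3' end pointing upstream.
The product is the template from position 13 through 76 (64 bp).

5'-TATGAAATTGGGGGTGACCTCAAGAGTACGGGCCTGTTAGGAAACCTGAGTCTGTGGCCGGCCT-3'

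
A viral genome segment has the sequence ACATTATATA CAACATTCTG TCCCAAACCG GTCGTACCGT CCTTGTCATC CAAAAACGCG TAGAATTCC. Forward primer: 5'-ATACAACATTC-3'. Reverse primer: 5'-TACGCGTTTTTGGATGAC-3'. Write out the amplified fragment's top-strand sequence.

5'-ATACAACATTCTGTCCCAAACCGGTCGTACCGTCCTTGTCATCCAAAAACGCGTA-3'

Scanning the template, ATACAACATTC occurs at positions 8–18; this primer anneals to the bottom strand there with its 3' end pointing downstream.
Taking the reverse complement of TACGCGTTTTTGGATGAC gives GTCATCCAAAAACGCGTA, found at positions 45–62 on the template; the primer anneals here to the top strand with its 3' end pointing upstream.
The product is the template from position 8 through 62 (55 bp).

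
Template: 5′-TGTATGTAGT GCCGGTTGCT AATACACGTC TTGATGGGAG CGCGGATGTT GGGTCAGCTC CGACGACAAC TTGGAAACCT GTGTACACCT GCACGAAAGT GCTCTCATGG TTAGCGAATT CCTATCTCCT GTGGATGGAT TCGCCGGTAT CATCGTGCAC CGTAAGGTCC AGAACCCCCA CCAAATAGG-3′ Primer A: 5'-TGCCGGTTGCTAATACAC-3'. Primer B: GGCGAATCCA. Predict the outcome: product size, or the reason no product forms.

Primer A (TGCCGGTTGCTAATACAC) matches the top strand at positions 10–27; it acts as a forward primer.
Primer B's reverse complement is TGGATTCGCC, matching the top strand at positions 136–145; it acts as a reverse primer.
The 3' ends face each other across positions 10–145, giving a 136 bp product.

Yes — a 136 bp product.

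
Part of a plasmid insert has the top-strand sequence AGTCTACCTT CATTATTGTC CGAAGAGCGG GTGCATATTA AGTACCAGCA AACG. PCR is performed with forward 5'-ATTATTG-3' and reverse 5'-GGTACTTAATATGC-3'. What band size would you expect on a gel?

The forward primer matches the template at positions 12–18.
Taking the reverse complement of GGTACTTAATATGC gives GCATATTAAGTACC, found at positions 33–46 on the template; the primer anneals here to the top strand with its 3' end pointing upstream.
The product runs from position 12 to position 46, so its length is 46 − 12 + 1 = 35 bp.

35 bp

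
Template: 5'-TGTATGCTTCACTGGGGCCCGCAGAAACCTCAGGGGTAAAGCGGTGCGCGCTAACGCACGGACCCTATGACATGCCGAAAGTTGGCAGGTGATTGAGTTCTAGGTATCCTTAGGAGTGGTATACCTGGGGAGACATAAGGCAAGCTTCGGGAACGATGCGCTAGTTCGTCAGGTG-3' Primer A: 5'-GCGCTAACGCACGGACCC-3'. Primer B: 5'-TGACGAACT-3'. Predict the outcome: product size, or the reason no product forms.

Primer A (GCGCTAACGCACGGACCC) matches the top strand at positions 48–65; it acts as a forward primer.
Primer B's reverse complement is AGTTCGTCA, matching the top strand at positions 163–171; it acts as a reverse primer.
The 3' ends face each other across positions 48–171, giving a 124 bp product.

Yes — a 124 bp product.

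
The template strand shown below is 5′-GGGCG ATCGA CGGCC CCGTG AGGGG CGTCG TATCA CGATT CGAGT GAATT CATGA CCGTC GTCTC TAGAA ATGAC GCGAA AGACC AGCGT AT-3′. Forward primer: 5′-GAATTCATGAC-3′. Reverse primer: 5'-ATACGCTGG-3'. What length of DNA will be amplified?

47 bp

Forward primer GAATTCATGAC is found on the top strand at positions 46–56.
The reverse primer's reverse complement is CCAGCGTAT, which matches the template at positions 84–92.
The product runs from position 46 to position 92, so its length is 92 − 46 + 1 = 47 bp.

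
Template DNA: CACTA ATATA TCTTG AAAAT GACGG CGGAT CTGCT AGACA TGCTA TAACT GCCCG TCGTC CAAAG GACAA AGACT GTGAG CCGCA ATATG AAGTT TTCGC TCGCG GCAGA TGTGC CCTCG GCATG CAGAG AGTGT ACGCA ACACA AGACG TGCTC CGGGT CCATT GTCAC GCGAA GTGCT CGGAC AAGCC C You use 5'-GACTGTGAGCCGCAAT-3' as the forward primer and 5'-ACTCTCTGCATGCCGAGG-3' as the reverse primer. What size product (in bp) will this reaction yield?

62 bp

Forward primer GACTGTGAGCCGCAAT is found on the top strand at positions 72–87.
Taking the reverse complement of ACTCTCTGCATGCCGAGG gives CCTCGGCATGCAGAGAGT, found at positions 116–133 on the template; the primer anneals here to the top strand with its 3' end pointing upstream.
Product length = (reverse-primer end) − (forward-primer start) + 1 = 133 − 72 + 1 = 62 bp.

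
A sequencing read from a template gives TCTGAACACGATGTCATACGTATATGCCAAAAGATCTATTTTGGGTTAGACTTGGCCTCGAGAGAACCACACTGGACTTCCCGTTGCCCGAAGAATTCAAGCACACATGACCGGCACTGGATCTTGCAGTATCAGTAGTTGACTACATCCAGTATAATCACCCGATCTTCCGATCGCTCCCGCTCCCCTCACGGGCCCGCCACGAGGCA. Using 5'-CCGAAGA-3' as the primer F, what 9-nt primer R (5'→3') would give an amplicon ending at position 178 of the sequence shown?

5'-AGCGATCGG-3'

The forward primer binds at positions 88–94; the product's 3' end on the top strand is position 178.
The reverse primer anneals to the top strand over positions 170–178, i.e. to CCGATCGCT.
Its sequence written 5'→3' is the reverse complement: AGCGATCGG.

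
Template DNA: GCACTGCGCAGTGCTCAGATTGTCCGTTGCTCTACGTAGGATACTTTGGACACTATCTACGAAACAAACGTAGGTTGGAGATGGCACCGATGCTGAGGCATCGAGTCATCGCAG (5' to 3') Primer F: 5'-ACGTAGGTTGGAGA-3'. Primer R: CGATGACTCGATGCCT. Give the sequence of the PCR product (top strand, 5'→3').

5'-ACGTAGGTTGGAGATGGCACCGATGCTGAGGCATCGAGTCATCG-3'

Forward primer ACGTAGGTTGGAGA is found on the top strand at positions 68–81.
Taking the reverse complement of CGATGACTCGATGCCT gives AGGCATCGAGTCATCG, found at positions 96–111 on the template; the primer anneals here to the top strand with its 3' end pointing upstream.
The product is the template from position 68 through 111 (44 bp).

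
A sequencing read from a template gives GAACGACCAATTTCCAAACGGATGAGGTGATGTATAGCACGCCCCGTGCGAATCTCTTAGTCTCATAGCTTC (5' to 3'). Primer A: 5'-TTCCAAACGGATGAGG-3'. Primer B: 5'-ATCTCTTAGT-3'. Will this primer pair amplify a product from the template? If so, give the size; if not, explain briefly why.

No product — both primers anneal to the same strand and extend in the same direction.

Primer A (TTCCAAACGGATGAGG) matches the top strand at positions 12–27 (3' end points downstream).
Primer B (ATCTCTTAGT) also matches the top strand directly, at positions 52–61 — its reverse complement ACTAAGAGAT is not present.
Both primers anneal to the bottom strand with 3' ends pointing the same way, so neither can prime synthesis back toward the other.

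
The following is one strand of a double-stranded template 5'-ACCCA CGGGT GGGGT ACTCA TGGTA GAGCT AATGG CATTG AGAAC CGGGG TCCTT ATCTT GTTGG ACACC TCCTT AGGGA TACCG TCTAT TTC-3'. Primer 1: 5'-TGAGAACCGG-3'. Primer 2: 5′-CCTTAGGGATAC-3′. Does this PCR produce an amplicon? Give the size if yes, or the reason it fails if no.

Primer 1 (TGAGAACCGG) matches the top strand at positions 39–48 (3' end points downstream).
Primer 2 (CCTTAGGGATAC) also matches the top strand directly, at positions 72–83 — its reverse complement GTATCCCTAAGG is not present.
Both primers anneal to the bottom strand with 3' ends pointing the same way, so neither can prime synthesis back toward the other.

No product — both primers anneal to the same strand and extend in the same direction.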